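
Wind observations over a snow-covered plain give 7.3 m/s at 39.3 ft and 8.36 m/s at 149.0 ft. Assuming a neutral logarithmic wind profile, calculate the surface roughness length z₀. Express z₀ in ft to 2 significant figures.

z₀ ≈ 0.0041 ft

Log law: V(z) ∝ ln(z/z₀). With r = V₁/V₂ = 7.3/8.36 = 0.87321,
r · ln(z₂/z₀) = ln(z₁/z₀) ⇒ ln z₀ = (ln z₁ − r·ln z₂)/(1 − r)
ln z₀ = (3.67122 − 0.87321×5.00395) / 0.12679 = -5.5070
z₀ = exp(-5.5070) = 0.004058 ft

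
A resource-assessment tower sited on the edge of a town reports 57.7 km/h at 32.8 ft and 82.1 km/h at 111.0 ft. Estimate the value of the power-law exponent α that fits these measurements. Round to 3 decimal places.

Power law: V₂/V₁ = (z₂/z₁)^α ⇒ α = ln(V₂/V₁) / ln(z₂/z₁)
α = ln(82.1/57.7) / ln(111.0/32.8) = ln(1.4229) / ln(3.3841)
  = 0.35268 / 1.21910 = 0.28930

α ≈ 0.289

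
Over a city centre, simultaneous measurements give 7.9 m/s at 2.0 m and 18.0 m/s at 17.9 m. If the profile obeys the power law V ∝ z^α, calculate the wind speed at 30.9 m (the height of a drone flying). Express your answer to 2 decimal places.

First find α: α = ln(V₂/V₁)/ln(z₂/z₁) = ln(18.0/7.9)/ln(17.9/2.0) = 0.82351/2.19165 = 0.3757
Extrapolate from 17.9 m to 30.9 m: V₃ = 18.0 × (30.9/17.9)^0.3757 = 18.0 × 1.2277 = 22.0986 m/s

22.10 m/s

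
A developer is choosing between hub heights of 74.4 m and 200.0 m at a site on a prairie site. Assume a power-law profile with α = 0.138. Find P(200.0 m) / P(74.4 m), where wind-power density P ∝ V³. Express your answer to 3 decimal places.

1.506

Speed ratio: V_B/V_A = (z_B/z_A)^α = (200.0/74.4)^0.138 = (2.6882)^0.138 = 1.14621
Power-density ratio: P_B/P_A = (V_B/V_A)³ = (1.14621)³ = 1.50590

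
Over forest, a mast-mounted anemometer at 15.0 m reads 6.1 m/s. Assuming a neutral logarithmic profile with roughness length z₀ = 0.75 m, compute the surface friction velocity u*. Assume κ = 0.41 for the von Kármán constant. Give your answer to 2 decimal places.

Log law: V(z) = (u*/κ) · ln(z/z₀) ⇒ u* = κ · V / ln(z/z₀)
u* = 0.41 × 6.1 / ln(15.0/0.75) = 0.41 × 6.1 / 2.9957
   = 2.5010 / 2.9957 = 0.8349 m/s

u* ≈ 0.83 m/s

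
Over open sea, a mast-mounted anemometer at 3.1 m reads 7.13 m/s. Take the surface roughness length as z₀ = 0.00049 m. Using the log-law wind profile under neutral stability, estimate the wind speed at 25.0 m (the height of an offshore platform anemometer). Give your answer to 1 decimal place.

8.8 m/s

Log law: V(z) ∝ ln(z/z₀), so V₂/V₁ = ln(z₂/z₀) / ln(z₁/z₀).
ln(25.0/0.00049) = 10.8400, ln(3.1/0.00049) = 8.7525
V₂ = 7.13 × 10.8400/8.7525 = 7.13 × 1.2385 = 8.8305 m/s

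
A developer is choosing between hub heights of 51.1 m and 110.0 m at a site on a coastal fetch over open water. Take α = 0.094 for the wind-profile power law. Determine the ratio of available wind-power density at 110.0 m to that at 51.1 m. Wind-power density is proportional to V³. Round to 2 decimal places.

Speed ratio: V_B/V_A = (z_B/z_A)^α = (110.0/51.1)^0.094 = (2.1526)^0.094 = 1.07473
Power-density ratio: P_B/P_A = (V_B/V_A)³ = (1.07473)³ = 1.24136

1.24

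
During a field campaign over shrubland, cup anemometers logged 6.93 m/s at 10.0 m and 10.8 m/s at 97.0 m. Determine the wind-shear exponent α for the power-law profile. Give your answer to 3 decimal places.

Power law: V₂/V₁ = (z₂/z₁)^α ⇒ α = ln(V₂/V₁) / ln(z₂/z₁)
α = ln(10.8/6.93) / ln(97.0/10.0) = ln(1.5584) / ln(9.7000)
  = 0.44369 / 2.27213 = 0.19527

α ≈ 0.195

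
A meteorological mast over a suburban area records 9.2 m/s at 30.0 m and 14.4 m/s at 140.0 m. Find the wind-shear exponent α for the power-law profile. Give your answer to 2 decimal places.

Power law: V₂/V₁ = (z₂/z₁)^α ⇒ α = ln(V₂/V₁) / ln(z₂/z₁)
α = ln(14.4/9.2) / ln(140.0/30.0) = ln(1.5652) / ln(4.6667)
  = 0.44802 / 1.54045 = 0.29084

α ≈ 0.29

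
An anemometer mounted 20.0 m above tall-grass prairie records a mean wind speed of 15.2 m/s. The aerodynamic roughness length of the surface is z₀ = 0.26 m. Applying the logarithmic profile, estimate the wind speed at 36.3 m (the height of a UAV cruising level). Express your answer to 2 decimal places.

Log law: V(z) ∝ ln(z/z₀), so V₂/V₁ = ln(z₂/z₀) / ln(z₁/z₀).
ln(36.3/0.26) = 4.9389, ln(20.0/0.26) = 4.3428
V₂ = 15.2 × 4.9389/4.3428 = 15.2 × 1.1373 = 17.2863 m/s

17.29 m/s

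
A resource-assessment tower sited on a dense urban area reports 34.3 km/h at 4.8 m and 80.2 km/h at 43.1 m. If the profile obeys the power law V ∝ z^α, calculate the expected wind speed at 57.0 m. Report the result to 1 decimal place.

First find α: α = ln(V₂/V₁)/ln(z₂/z₁) = ln(80.2/34.3)/ln(43.1/4.8) = 0.84938/2.19491 = 0.3870
Extrapolate from 43.1 m to 57.0 m: V₃ = 80.2 × (57.0/43.1)^0.3870 = 80.2 × 1.1142 = 89.3619 km/h

89.4 km/h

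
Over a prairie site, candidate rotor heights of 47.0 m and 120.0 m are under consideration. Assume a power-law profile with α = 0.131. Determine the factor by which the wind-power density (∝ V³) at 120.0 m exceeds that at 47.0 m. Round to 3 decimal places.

Speed ratio: V_B/V_A = (z_B/z_A)^α = (120.0/47.0)^0.131 = (2.5532)^0.131 = 1.13065
Power-density ratio: P_B/P_A = (V_B/V_A)³ = (1.13065)³ = 1.44539

1.445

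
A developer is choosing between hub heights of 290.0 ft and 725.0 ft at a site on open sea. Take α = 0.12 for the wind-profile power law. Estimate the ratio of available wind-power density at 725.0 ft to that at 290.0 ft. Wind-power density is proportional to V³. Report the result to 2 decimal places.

1.39

Speed ratio: V_B/V_A = (z_B/z_A)^α = (725.0/290.0)^0.12 = (2.5000)^0.12 = 1.11623
Power-density ratio: P_B/P_A = (V_B/V_A)³ = (1.11623)³ = 1.39078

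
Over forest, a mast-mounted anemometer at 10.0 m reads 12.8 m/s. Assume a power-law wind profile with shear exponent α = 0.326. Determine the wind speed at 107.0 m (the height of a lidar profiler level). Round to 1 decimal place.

27.7 m/s

Power-law profile: V₂ = V₁ · (z₂/z₁)^α
V₂ = 12.8 × (107.0/10.0)^0.326 = 12.8 × (10.7000)^0.326
    = 12.8 × 2.1656 = 27.7197 m/s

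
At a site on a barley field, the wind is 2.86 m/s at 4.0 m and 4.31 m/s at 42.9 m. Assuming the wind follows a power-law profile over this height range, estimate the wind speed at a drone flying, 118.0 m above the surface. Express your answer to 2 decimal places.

5.13 m/s

First find α: α = ln(V₂/V₁)/ln(z₂/z₁) = ln(4.31/2.86)/ln(42.9/4.0) = 0.41012/2.37258 = 0.1729
Extrapolate from 42.9 m to 118.0 m: V₃ = 4.31 × (118.0/42.9)^0.1729 = 4.31 × 1.1911 = 5.1338 m/s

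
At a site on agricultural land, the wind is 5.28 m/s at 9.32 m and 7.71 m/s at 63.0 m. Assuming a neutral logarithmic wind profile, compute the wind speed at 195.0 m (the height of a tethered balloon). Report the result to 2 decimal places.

Log law: V ∝ ln(z/z₀). From the pair, with r = V₁/V₂ = 0.68482,
ln z₀ = (ln z₁ − r·ln z₂)/(1 − r) = (2.2322 − 0.68482×4.1431)/0.31518 = -1.9201 → z₀ = 0.1466 m
V₃ = V₁ · ln(z₃/z₀)/ln(z₁/z₀) = 5.28 × 7.1931/4.1522 = 9.1467 m/s

9.15 m/s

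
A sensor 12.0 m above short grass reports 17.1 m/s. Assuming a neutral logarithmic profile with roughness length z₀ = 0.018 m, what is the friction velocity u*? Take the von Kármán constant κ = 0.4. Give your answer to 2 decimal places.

Log law: V(z) = (u*/κ) · ln(z/z₀) ⇒ u* = κ · V / ln(z/z₀)
u* = 0.4 × 17.1 / ln(12.0/0.018) = 0.4 × 17.1 / 6.5023
   = 6.8400 / 6.5023 = 1.0519 m/s

u* ≈ 1.05 m/s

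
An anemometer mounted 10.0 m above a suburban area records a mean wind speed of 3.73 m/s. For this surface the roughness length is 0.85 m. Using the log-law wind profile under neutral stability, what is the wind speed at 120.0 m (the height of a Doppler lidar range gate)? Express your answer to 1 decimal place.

7.5 m/s

Log law: V(z) ∝ ln(z/z₀), so V₂/V₁ = ln(z₂/z₀) / ln(z₁/z₀).
ln(120.0/0.85) = 4.9500, ln(10.0/0.85) = 2.4651
V₂ = 3.73 × 4.9500/2.4651 = 3.73 × 2.0080 = 7.4900 m/s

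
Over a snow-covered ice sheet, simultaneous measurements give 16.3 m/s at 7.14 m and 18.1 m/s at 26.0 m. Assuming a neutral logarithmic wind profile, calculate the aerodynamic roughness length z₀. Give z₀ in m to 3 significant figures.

Log law: V(z) ∝ ln(z/z₀). With r = V₁/V₂ = 16.3/18.1 = 0.90055,
r · ln(z₂/z₀) = ln(z₁/z₀) ⇒ ln z₀ = (ln z₁ − r·ln z₂)/(1 − r)
ln z₀ = (1.96571 − 0.90055×3.25810) / 0.09945 = -9.7375
z₀ = exp(-9.7375) = 0.00005903 m

z₀ ≈ 0.0000590 m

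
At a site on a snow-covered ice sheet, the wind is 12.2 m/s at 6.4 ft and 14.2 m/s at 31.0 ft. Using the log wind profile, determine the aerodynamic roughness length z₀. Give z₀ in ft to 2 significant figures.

Log law: V(z) ∝ ln(z/z₀). With r = V₁/V₂ = 12.2/14.2 = 0.85915,
r · ln(z₂/z₀) = ln(z₁/z₀) ⇒ ln z₀ = (ln z₁ − r·ln z₂)/(1 − r)
ln z₀ = (1.85630 − 0.85915×3.43399) / 0.14085 = -7.7676
z₀ = exp(-7.7676) = 0.0004232 ft

z₀ ≈ 0.00042 ft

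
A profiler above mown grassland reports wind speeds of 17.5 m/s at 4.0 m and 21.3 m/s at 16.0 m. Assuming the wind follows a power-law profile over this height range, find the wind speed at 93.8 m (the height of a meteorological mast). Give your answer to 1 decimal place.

First find α: α = ln(V₂/V₁)/ln(z₂/z₁) = ln(21.3/17.5)/ln(16.0/4.0) = 0.19651/1.38629 = 0.1417
Extrapolate from 16.0 m to 93.8 m: V₃ = 21.3 × (93.8/16.0)^0.1417 = 21.3 × 1.2849 = 27.3687 m/s

27.4 m/s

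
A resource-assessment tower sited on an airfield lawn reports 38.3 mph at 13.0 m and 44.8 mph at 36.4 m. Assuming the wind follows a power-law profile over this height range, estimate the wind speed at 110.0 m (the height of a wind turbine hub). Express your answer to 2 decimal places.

53.02 mph

First find α: α = ln(V₂/V₁)/ln(z₂/z₁) = ln(44.8/38.3)/ln(36.4/13.0) = 0.15676/1.02962 = 0.1522
Extrapolate from 36.4 m to 110.0 m: V₃ = 44.8 × (110.0/36.4)^0.1522 = 44.8 × 1.1834 = 53.0154 mph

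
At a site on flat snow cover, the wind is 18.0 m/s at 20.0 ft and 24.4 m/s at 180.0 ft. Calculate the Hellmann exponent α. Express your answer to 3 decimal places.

Power law: V₂/V₁ = (z₂/z₁)^α ⇒ α = ln(V₂/V₁) / ln(z₂/z₁)
α = ln(24.4/18.0) / ln(180.0/20.0) = ln(1.3556) / ln(9.0000)
  = 0.30421 / 2.19722 = 0.13845

α ≈ 0.138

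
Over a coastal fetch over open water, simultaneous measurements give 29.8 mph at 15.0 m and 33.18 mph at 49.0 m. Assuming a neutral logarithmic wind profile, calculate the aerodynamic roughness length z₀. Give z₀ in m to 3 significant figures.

Log law: V(z) ∝ ln(z/z₀). With r = V₁/V₂ = 29.8/33.18 = 0.89813,
r · ln(z₂/z₀) = ln(z₁/z₀) ⇒ ln z₀ = (ln z₁ − r·ln z₂)/(1 − r)
ln z₀ = (2.70805 − 0.89813×3.89182) / 0.10187 = -7.7287
z₀ = exp(-7.7287) = 0.0004400 m

z₀ ≈ 0.000440 m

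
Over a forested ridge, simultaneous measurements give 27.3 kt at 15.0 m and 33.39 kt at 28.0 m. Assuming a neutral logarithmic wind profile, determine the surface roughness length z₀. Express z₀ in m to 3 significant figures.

z₀ ≈ 0.914 m

Log law: V(z) ∝ ln(z/z₀). With r = V₁/V₂ = 27.3/33.39 = 0.81761,
r · ln(z₂/z₀) = ln(z₁/z₀) ⇒ ln z₀ = (ln z₁ − r·ln z₂)/(1 − r)
ln z₀ = (2.70805 − 0.81761×3.33220) / 0.18239 = -0.0899
z₀ = exp(-0.0899) = 0.9140 m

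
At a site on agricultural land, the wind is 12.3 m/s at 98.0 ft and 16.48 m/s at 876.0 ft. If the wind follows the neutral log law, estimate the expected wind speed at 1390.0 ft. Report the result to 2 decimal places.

Log law: V ∝ ln(z/z₀). From the pair, with r = V₁/V₂ = 0.74636,
ln z₀ = (ln z₁ − r·ln z₂)/(1 − r) = (4.5850 − 0.74636×6.7754)/0.25364 = -1.8605 → z₀ = 0.1556 ft
V₃ = V₁ · ln(z₃/z₀)/ln(z₁/z₀) = 12.3 × 9.0975/6.4454 = 17.3611 m/s

17.36 m/s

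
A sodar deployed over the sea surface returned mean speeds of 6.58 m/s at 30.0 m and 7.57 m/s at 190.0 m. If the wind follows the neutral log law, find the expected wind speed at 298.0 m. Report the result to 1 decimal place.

7.8 m/s

Log law: V ∝ ln(z/z₀). From the pair, with r = V₁/V₂ = 0.86922,
ln z₀ = (ln z₁ − r·ln z₂)/(1 − r) = (3.4012 − 0.86922×5.2470)/0.13078 = -8.8670 → z₀ = 0.0001410 m
V₃ = V₁ · ln(z₃/z₀)/ln(z₁/z₀) = 6.58 × 14.5641/12.2682 = 7.8114 m/s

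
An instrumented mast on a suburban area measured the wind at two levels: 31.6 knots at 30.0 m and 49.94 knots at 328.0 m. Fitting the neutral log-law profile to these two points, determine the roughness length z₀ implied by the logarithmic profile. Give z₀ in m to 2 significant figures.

Log law: V(z) ∝ ln(z/z₀). With r = V₁/V₂ = 31.6/49.94 = 0.63276,
r · ln(z₂/z₀) = ln(z₁/z₀) ⇒ ln z₀ = (ln z₁ − r·ln z₂)/(1 − r)
ln z₀ = (3.40120 − 0.63276×5.79301) / 0.36724 = -0.7199
z₀ = exp(-0.7199) = 0.4868 m

z₀ ≈ 0.49 m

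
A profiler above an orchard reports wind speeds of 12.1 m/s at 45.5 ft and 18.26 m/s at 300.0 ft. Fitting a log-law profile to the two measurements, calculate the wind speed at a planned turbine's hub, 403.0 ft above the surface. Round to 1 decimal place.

19.2 m/s

Log law: V ∝ ln(z/z₀). From the pair, with r = V₁/V₂ = 0.66265,
ln z₀ = (ln z₁ − r·ln z₂)/(1 − r) = (3.8177 − 0.66265×5.7038)/0.33735 = 0.1129 → z₀ = 1.120 ft
V₃ = V₁ · ln(z₃/z₀)/ln(z₁/z₀) = 12.1 × 5.8860/3.7048 = 19.2240 m/s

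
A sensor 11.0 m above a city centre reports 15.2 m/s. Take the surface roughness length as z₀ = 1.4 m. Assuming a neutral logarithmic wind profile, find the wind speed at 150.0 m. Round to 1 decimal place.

34.5 m/s

Log law: V(z) ∝ ln(z/z₀), so V₂/V₁ = ln(z₂/z₀) / ln(z₁/z₀).
ln(150.0/1.4) = 4.6742, ln(11.0/1.4) = 2.0614
V₂ = 15.2 × 4.6742/2.0614 = 15.2 × 2.2674 = 34.4652 m/s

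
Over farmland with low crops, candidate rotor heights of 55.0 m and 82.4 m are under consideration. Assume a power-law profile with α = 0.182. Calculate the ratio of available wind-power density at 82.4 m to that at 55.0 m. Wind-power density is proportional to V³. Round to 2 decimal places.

Speed ratio: V_B/V_A = (z_B/z_A)^α = (82.4/55.0)^0.182 = (1.4982)^0.182 = 1.07635
Power-density ratio: P_B/P_A = (V_B/V_A)³ = (1.07635)³ = 1.24698

1.25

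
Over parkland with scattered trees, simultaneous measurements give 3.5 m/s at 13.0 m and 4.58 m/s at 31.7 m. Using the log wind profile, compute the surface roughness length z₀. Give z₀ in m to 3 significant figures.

z₀ ≈ 0.723 m

Log law: V(z) ∝ ln(z/z₀). With r = V₁/V₂ = 3.5/4.58 = 0.76419,
r · ln(z₂/z₀) = ln(z₁/z₀) ⇒ ln z₀ = (ln z₁ − r·ln z₂)/(1 − r)
ln z₀ = (2.56495 − 0.76419×3.45632) / 0.23581 = -0.3237
z₀ = exp(-0.3237) = 0.7234 m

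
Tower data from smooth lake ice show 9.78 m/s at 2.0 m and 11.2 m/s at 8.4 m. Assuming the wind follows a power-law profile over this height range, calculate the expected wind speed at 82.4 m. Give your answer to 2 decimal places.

13.90 m/s

First find α: α = ln(V₂/V₁)/ln(z₂/z₁) = ln(11.2/9.78)/ln(8.4/2.0) = 0.13557/1.43508 = 0.0945
Extrapolate from 8.4 m to 82.4 m: V₃ = 11.2 × (82.4/8.4)^0.0945 = 11.2 × 1.2407 = 13.8963 m/s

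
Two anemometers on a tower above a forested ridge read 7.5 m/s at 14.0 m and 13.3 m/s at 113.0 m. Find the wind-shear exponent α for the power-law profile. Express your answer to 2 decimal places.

α ≈ 0.27

Power law: V₂/V₁ = (z₂/z₁)^α ⇒ α = ln(V₂/V₁) / ln(z₂/z₁)
α = ln(13.3/7.5) / ln(113.0/14.0) = ln(1.7733) / ln(8.0714)
  = 0.57286 / 2.08833 = 0.27432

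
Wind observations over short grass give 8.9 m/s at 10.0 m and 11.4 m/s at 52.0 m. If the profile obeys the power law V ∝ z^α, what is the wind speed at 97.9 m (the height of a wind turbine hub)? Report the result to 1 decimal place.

12.5 m/s

First find α: α = ln(V₂/V₁)/ln(z₂/z₁) = ln(11.4/8.9)/ln(52.0/10.0) = 0.24756/1.64866 = 0.1502
Extrapolate from 52.0 m to 97.9 m: V₃ = 11.4 × (97.9/52.0)^0.1502 = 11.4 × 1.0997 = 12.5362 m/s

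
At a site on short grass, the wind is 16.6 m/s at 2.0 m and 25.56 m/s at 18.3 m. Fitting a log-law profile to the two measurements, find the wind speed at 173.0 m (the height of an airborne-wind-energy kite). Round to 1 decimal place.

Log law: V ∝ ln(z/z₀). From the pair, with r = V₁/V₂ = 0.64945,
ln z₀ = (ln z₁ − r·ln z₂)/(1 − r) = (0.6931 − 0.64945×2.9069)/0.35055 = -3.4082 → z₀ = 0.03310 m
V₃ = V₁ · ln(z₃/z₀)/ln(z₁/z₀) = 16.6 × 8.5615/4.1014 = 34.6521 m/s

34.7 m/s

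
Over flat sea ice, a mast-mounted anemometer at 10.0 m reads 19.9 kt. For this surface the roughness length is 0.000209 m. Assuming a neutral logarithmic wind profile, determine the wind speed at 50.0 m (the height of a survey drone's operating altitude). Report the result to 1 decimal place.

Log law: V(z) ∝ ln(z/z₀), so V₂/V₁ = ln(z₂/z₀) / ln(z₁/z₀).
ln(50.0/0.000209) = 12.3852, ln(10.0/0.000209) = 10.7758
V₂ = 19.9 × 12.3852/10.7758 = 19.9 × 1.1494 = 22.8722 kt

22.9 kt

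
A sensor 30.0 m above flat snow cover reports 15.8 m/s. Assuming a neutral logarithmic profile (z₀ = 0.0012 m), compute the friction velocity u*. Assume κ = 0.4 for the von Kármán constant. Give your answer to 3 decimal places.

Log law: V(z) = (u*/κ) · ln(z/z₀) ⇒ u* = κ · V / ln(z/z₀)
u* = 0.4 × 15.8 / ln(30.0/0.0012) = 0.4 × 15.8 / 10.1266
   = 6.3200 / 10.1266 = 0.6241 m/s

u* ≈ 0.624 m/s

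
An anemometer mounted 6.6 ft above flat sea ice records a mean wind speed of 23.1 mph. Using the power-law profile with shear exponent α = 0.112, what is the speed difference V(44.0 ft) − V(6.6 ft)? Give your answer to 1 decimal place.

Power law: V₂ = V₁ · (z₂/z₁)^α = 23.1 × (6.6667)^0.112 = 28.5687 mph
ΔV = 28.5687 − 23.1 = 5.4687 mph

5.5 mph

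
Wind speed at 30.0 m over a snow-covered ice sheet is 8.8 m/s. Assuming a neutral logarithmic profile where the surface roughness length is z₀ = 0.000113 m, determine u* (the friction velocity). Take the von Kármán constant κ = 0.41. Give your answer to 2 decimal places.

u* ≈ 0.29 m/s

Log law: V(z) = (u*/κ) · ln(z/z₀) ⇒ u* = κ · V / ln(z/z₀)
u* = 0.41 × 8.8 / ln(30.0/0.000113) = 0.41 × 8.8 / 12.4893
   = 3.6080 / 12.4893 = 0.2889 m/s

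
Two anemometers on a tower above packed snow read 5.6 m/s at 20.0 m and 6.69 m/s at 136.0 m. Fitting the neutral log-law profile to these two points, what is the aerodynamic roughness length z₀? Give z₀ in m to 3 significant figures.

Log law: V(z) ∝ ln(z/z₀). With r = V₁/V₂ = 5.6/6.69 = 0.83707,
r · ln(z₂/z₀) = ln(z₁/z₀) ⇒ ln z₀ = (ln z₁ − r·ln z₂)/(1 − r)
ln z₀ = (2.99573 − 0.83707×4.91265) / 0.16293 = -6.8527
z₀ = exp(-6.8527) = 0.001057 m

z₀ ≈ 0.00106 m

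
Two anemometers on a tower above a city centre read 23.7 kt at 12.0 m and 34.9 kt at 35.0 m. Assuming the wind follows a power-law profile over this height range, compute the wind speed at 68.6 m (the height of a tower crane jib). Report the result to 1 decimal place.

44.5 kt

First find α: α = ln(V₂/V₁)/ln(z₂/z₁) = ln(34.9/23.7)/ln(35.0/12.0) = 0.38701/1.07044 = 0.3615
Extrapolate from 35.0 m to 68.6 m: V₃ = 34.9 × (68.6/35.0)^0.3615 = 34.9 × 1.2755 = 44.5132 kt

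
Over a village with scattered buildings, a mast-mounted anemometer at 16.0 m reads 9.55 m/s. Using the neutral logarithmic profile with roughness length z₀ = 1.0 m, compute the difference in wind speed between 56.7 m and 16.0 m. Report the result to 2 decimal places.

Log law: V₂ = V₁ · ln(z₂/z₀)/ln(z₁/z₀) = 9.55 × 4.0378/2.7726 = 13.9078 m/s
ΔV = 13.9078 − 9.55 = 4.3578 m/s

4.36 m/s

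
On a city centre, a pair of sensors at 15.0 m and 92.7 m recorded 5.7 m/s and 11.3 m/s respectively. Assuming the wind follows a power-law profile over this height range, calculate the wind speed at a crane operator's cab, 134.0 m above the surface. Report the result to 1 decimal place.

First find α: α = ln(V₂/V₁)/ln(z₂/z₁) = ln(11.3/5.7)/ln(92.7/15.0) = 0.68434/1.82132 = 0.3757
Extrapolate from 92.7 m to 134.0 m: V₃ = 11.3 × (134.0/92.7)^0.3757 = 11.3 × 1.1485 = 12.9779 m/s

13.0 m/s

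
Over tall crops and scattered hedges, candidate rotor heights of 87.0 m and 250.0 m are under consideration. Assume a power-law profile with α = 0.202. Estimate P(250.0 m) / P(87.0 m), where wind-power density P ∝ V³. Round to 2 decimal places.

Speed ratio: V_B/V_A = (z_B/z_A)^α = (250.0/87.0)^0.202 = (2.8736)^0.202 = 1.23766
Power-density ratio: P_B/P_A = (V_B/V_A)³ = (1.23766)³ = 1.89585

1.90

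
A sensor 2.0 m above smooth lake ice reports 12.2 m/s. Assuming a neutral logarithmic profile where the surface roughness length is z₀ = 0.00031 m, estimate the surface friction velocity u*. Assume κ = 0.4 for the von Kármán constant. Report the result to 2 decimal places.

u* ≈ 0.56 m/s

Log law: V(z) = (u*/κ) · ln(z/z₀) ⇒ u* = κ · V / ln(z/z₀)
u* = 0.4 × 12.2 / ln(2.0/0.00031) = 0.4 × 12.2 / 8.7721
   = 4.8800 / 8.7721 = 0.5563 m/s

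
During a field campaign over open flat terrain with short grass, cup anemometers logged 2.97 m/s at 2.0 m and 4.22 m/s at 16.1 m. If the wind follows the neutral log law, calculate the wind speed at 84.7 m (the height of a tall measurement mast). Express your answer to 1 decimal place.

Log law: V ∝ ln(z/z₀). From the pair, with r = V₁/V₂ = 0.70379,
ln z₀ = (ln z₁ − r·ln z₂)/(1 − r) = (0.6931 − 0.70379×2.7788)/0.29621 = -4.2624 → z₀ = 0.01409 m
V₃ = V₁ · ln(z₃/z₀)/ln(z₁/z₀) = 2.97 × 8.7015/4.9556 = 5.2151 m/s

5.2 m/s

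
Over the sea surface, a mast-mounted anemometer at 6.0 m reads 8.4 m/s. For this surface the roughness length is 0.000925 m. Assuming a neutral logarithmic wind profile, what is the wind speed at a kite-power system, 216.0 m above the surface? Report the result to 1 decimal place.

11.8 m/s

Log law: V(z) ∝ ln(z/z₀), so V₂/V₁ = ln(z₂/z₀) / ln(z₁/z₀).
ln(216.0/0.000925) = 12.3610, ln(6.0/0.000925) = 8.7775
V₂ = 8.4 × 12.3610/8.7775 = 8.4 × 1.4083 = 11.8294 m/s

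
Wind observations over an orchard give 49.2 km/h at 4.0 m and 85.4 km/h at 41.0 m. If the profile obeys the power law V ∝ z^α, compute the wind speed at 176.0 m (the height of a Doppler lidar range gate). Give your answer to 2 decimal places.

120.61 km/h

First find α: α = ln(V₂/V₁)/ln(z₂/z₁) = ln(85.4/49.2)/ln(41.0/4.0) = 0.55145/2.32728 = 0.2370
Extrapolate from 41.0 m to 176.0 m: V₃ = 85.4 × (176.0/41.0)^0.2370 = 85.4 × 1.4123 = 120.6102 km/h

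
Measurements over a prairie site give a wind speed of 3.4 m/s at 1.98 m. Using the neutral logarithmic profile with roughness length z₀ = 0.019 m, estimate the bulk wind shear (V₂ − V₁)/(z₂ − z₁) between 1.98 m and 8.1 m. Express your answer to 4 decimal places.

0.1684 m/s/m

Log law: V₂ = V₁ · ln(z₂/z₀)/ln(z₁/z₀) = 3.4 × 6.0552/4.6464 = 4.4309 m/s
ΔV/Δz = (4.4309 − 3.4)/(8.1 − 1.98) = 1.0309/6.1200 = 0.16844 m/s/m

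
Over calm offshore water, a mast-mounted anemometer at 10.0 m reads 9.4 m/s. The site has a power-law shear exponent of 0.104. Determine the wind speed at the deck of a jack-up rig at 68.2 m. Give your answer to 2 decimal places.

Power-law profile: V₂ = V₁ · (z₂/z₁)^α
V₂ = 9.4 × (68.2/10.0)^0.104 = 9.4 × (6.8200)^0.104
    = 9.4 × 1.2210 = 11.4773 m/s

11.48 m/s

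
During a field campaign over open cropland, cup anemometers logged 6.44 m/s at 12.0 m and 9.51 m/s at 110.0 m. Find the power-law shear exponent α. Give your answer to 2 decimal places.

Power law: V₂/V₁ = (z₂/z₁)^α ⇒ α = ln(V₂/V₁) / ln(z₂/z₁)
α = ln(9.51/6.44) / ln(110.0/12.0) = ln(1.4767) / ln(9.1667)
  = 0.38982 / 2.21557 = 0.17594

α ≈ 0.18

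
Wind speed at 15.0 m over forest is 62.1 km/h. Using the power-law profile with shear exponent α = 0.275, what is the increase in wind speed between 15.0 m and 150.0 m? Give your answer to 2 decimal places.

Power law: V₂ = V₁ · (z₂/z₁)^α = 62.1 × (10.0000)^0.275 = 116.9746 km/h
ΔV = 116.9746 − 62.1 = 54.8746 km/h

54.87 km/h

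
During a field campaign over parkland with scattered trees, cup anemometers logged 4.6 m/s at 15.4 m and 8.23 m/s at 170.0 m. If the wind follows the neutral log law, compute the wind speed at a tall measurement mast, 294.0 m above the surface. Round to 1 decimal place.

9.1 m/s

Log law: V ∝ ln(z/z₀). From the pair, with r = V₁/V₂ = 0.55893,
ln z₀ = (ln z₁ − r·ln z₂)/(1 − r) = (2.7344 − 0.55893×5.1358)/0.44107 = -0.3088 → z₀ = 0.7344 m
V₃ = V₁ · ln(z₃/z₀)/ln(z₁/z₀) = 4.6 × 5.9923/3.0431 = 9.0580 m/s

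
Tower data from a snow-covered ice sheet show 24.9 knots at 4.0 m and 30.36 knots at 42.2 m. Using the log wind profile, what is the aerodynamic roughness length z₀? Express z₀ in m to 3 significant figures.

z₀ ≈ 0.0000862 m

Log law: V(z) ∝ ln(z/z₀). With r = V₁/V₂ = 24.9/30.36 = 0.82016,
r · ln(z₂/z₀) = ln(z₁/z₀) ⇒ ln z₀ = (ln z₁ − r·ln z₂)/(1 − r)
ln z₀ = (1.38629 − 0.82016×3.74242) / 0.17984 = -9.3587
z₀ = exp(-9.3587) = 0.00008621 m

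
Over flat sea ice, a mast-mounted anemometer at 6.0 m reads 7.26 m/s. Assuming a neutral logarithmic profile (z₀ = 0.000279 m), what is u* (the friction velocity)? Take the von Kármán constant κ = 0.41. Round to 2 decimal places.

Log law: V(z) = (u*/κ) · ln(z/z₀) ⇒ u* = κ · V / ln(z/z₀)
u* = 0.41 × 7.26 / ln(6.0/0.000279) = 0.41 × 7.26 / 9.9761
   = 2.9766 / 9.9761 = 0.2984 m/s

u* ≈ 0.30 m/s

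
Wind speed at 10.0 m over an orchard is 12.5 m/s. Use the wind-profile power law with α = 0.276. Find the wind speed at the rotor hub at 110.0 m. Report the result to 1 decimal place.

Power-law profile: V₂ = V₁ · (z₂/z₁)^α
V₂ = 12.5 × (110.0/10.0)^0.276 = 12.5 × (11.0000)^0.276
    = 12.5 × 1.9383 = 24.2289 m/s

24.2 m/s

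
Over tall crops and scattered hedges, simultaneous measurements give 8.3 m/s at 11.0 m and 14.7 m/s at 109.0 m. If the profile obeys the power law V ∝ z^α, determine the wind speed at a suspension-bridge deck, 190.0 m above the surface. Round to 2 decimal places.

16.88 m/s

First find α: α = ln(V₂/V₁)/ln(z₂/z₁) = ln(14.7/8.3)/ln(109.0/11.0) = 0.57159/2.29345 = 0.2492
Extrapolate from 109.0 m to 190.0 m: V₃ = 14.7 × (190.0/109.0)^0.2492 = 14.7 × 1.1485 = 16.8835 m/s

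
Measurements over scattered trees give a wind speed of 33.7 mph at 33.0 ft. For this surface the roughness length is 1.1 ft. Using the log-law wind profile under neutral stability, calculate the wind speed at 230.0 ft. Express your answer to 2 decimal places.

52.94 mph

Log law: V(z) ∝ ln(z/z₀), so V₂/V₁ = ln(z₂/z₀) / ln(z₁/z₀).
ln(230.0/1.1) = 5.3428, ln(33.0/1.1) = 3.4012
V₂ = 33.7 × 5.3428/3.4012 = 33.7 × 1.5708 = 52.9376 mph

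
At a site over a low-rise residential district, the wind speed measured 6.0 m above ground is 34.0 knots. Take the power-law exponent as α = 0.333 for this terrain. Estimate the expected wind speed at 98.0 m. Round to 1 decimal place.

86.2 knots

Power-law profile: V₂ = V₁ · (z₂/z₁)^α
V₂ = 34.0 × (98.0/6.0)^0.333 = 34.0 × (16.3333)^0.333
    = 34.0 × 2.5349 = 86.1852 knots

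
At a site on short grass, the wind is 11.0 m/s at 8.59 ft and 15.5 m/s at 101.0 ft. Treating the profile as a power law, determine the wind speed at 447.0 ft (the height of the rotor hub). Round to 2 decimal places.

19.06 m/s

First find α: α = ln(V₂/V₁)/ln(z₂/z₁) = ln(15.5/11.0)/ln(101.0/8.59) = 0.34294/2.46452 = 0.1392
Extrapolate from 101.0 ft to 447.0 ft: V₃ = 15.5 × (447.0/101.0)^0.1392 = 15.5 × 1.2300 = 19.0644 m/s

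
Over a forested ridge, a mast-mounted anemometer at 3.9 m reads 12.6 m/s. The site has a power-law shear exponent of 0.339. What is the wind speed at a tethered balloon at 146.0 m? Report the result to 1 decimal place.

43.0 m/s

Power-law profile: V₂ = V₁ · (z₂/z₁)^α
V₂ = 12.6 × (146.0/3.9)^0.339 = 12.6 × (37.4359)^0.339
    = 12.6 × 3.4146 = 43.0244 m/s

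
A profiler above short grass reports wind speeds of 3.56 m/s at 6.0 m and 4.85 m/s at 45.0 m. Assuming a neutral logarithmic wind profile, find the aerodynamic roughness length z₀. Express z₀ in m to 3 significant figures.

z₀ ≈ 0.0231 m

Log law: V(z) ∝ ln(z/z₀). With r = V₁/V₂ = 3.56/4.85 = 0.73402,
r · ln(z₂/z₀) = ln(z₁/z₀) ⇒ ln z₀ = (ln z₁ − r·ln z₂)/(1 − r)
ln z₀ = (1.79176 − 0.73402×3.80666) / 0.26598 = -3.7687
z₀ = exp(-3.7687) = 0.02308 m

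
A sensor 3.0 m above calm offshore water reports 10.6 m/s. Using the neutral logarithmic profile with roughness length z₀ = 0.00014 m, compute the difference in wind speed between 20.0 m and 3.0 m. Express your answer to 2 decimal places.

Log law: V₂ = V₁ · ln(z₂/z₀)/ln(z₁/z₀) = 10.6 × 11.8696/9.9725 = 12.6165 m/s
ΔV = 12.6165 − 10.6 = 2.0165 m/s

2.02 m/s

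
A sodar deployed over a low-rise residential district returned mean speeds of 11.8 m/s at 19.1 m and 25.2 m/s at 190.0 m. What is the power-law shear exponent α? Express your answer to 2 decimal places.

Power law: V₂/V₁ = (z₂/z₁)^α ⇒ α = ln(V₂/V₁) / ln(z₂/z₁)
α = ln(25.2/11.8) / ln(190.0/19.1) = ln(2.1356) / ln(9.9476)
  = 0.75874 / 2.29734 = 0.33027

α ≈ 0.33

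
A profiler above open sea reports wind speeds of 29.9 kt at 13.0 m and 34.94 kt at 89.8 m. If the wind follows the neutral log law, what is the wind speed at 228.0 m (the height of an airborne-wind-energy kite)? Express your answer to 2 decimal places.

Log law: V ∝ ln(z/z₀). From the pair, with r = V₁/V₂ = 0.85575,
ln z₀ = (ln z₁ − r·ln z₂)/(1 − r) = (2.5649 − 0.85575×4.4976)/0.14425 = -8.9005 → z₀ = 0.0001363 m
V₃ = V₁ · ln(z₃/z₀)/ln(z₁/z₀) = 29.9 × 14.3298/11.4654 = 37.3699 kt

37.37 kt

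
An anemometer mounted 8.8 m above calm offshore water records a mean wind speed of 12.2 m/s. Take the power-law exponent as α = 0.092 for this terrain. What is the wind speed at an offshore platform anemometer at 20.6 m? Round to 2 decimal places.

Power-law profile: V₂ = V₁ · (z₂/z₁)^α
V₂ = 12.2 × (20.6/8.8)^0.092 = 12.2 × (2.3409)^0.092
    = 12.2 × 1.0814 = 13.1930 m/s

13.19 m/s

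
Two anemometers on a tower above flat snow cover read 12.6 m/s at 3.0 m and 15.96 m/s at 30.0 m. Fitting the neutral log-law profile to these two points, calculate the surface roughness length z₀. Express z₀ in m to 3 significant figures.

z₀ ≈ 0.000533 m

Log law: V(z) ∝ ln(z/z₀). With r = V₁/V₂ = 12.6/15.96 = 0.78947,
r · ln(z₂/z₀) = ln(z₁/z₀) ⇒ ln z₀ = (ln z₁ − r·ln z₂)/(1 − r)
ln z₀ = (1.09861 − 0.78947×3.40120) / 0.21053 = -7.5361
z₀ = exp(-7.5361) = 0.0005335 m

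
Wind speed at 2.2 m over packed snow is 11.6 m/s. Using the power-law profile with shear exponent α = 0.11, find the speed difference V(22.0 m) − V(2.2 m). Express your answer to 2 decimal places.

3.34 m/s

Power law: V₂ = V₁ · (z₂/z₁)^α = 11.6 × (10.0000)^0.11 = 14.9437 m/s
ΔV = 14.9437 − 11.6 = 3.3437 m/s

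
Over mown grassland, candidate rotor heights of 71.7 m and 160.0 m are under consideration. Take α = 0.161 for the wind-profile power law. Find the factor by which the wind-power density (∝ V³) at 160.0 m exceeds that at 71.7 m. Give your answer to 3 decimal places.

Speed ratio: V_B/V_A = (z_B/z_A)^α = (160.0/71.7)^0.161 = (2.2315)^0.161 = 1.13795
Power-density ratio: P_B/P_A = (V_B/V_A)³ = (1.13795)³ = 1.47358

1.474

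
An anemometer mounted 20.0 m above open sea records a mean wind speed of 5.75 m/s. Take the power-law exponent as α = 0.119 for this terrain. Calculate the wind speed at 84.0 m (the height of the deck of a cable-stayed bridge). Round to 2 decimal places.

6.82 m/s

Power-law profile: V₂ = V₁ · (z₂/z₁)^α
V₂ = 5.75 × (84.0/20.0)^0.119 = 5.75 × (4.2000)^0.119
    = 5.75 × 1.1862 = 6.8208 m/s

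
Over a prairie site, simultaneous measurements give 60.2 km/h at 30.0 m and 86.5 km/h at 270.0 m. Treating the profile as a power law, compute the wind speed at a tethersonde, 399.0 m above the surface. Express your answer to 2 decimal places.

First find α: α = ln(V₂/V₁)/ln(z₂/z₁) = ln(86.5/60.2)/ln(270.0/30.0) = 0.36247/2.19722 = 0.1650
Extrapolate from 270.0 m to 399.0 m: V₃ = 86.5 × (399.0/270.0)^0.1650 = 86.5 × 1.0665 = 92.2563 km/h

92.26 km/h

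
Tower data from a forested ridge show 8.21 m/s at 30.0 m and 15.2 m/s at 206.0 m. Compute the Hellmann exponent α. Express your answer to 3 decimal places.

Power law: V₂/V₁ = (z₂/z₁)^α ⇒ α = ln(V₂/V₁) / ln(z₂/z₁)
α = ln(15.2/8.21) / ln(206.0/30.0) = ln(1.8514) / ln(6.8667)
  = 0.61594 / 1.92668 = 0.31969

α ≈ 0.320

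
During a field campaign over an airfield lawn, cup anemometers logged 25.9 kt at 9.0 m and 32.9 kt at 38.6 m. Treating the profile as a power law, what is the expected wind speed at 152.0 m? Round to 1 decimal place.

41.2 kt

First find α: α = ln(V₂/V₁)/ln(z₂/z₁) = ln(32.9/25.9)/ln(38.6/9.0) = 0.23923/1.45603 = 0.1643
Extrapolate from 38.6 m to 152.0 m: V₃ = 32.9 × (152.0/38.6)^0.1643 = 32.9 × 1.2526 = 41.2096 kt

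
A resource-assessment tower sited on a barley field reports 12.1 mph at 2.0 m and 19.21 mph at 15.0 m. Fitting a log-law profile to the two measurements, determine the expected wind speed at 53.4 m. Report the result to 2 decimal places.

23.69 mph

Log law: V ∝ ln(z/z₀). From the pair, with r = V₁/V₂ = 0.62988,
ln z₀ = (ln z₁ − r·ln z₂)/(1 − r) = (0.6931 − 0.62988×2.7081)/0.37012 = -2.7359 → z₀ = 0.06484 m
V₃ = V₁ · ln(z₃/z₀)/ln(z₁/z₀) = 12.1 × 6.7137/3.4290 = 23.6906 mph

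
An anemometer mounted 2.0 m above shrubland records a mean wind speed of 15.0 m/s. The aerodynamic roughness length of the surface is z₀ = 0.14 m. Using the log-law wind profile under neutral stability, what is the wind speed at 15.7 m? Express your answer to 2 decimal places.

Log law: V(z) ∝ ln(z/z₀), so V₂/V₁ = ln(z₂/z₀) / ln(z₁/z₀).
ln(15.7/0.14) = 4.7198, ln(2.0/0.14) = 2.6593
V₂ = 15.0 × 4.7198/2.6593 = 15.0 × 1.7748 = 26.6227 m/s

26.62 m/s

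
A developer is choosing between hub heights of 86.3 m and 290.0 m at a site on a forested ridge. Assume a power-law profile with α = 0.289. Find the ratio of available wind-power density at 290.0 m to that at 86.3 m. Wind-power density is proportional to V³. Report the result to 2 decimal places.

Speed ratio: V_B/V_A = (z_B/z_A)^α = (290.0/86.3)^0.289 = (3.3604)^0.289 = 1.41947
Power-density ratio: P_B/P_A = (V_B/V_A)³ = (1.41947)³ = 2.86008

2.86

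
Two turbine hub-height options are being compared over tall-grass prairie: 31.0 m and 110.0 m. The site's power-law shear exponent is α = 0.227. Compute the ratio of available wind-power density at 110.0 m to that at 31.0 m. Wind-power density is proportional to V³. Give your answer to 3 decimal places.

2.369

Speed ratio: V_B/V_A = (z_B/z_A)^α = (110.0/31.0)^0.227 = (3.5484)^0.227 = 1.33308
Power-density ratio: P_B/P_A = (V_B/V_A)³ = (1.33308)³ = 2.36903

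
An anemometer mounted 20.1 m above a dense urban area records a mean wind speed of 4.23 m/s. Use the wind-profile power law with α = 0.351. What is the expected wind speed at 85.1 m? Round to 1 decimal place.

Power-law profile: V₂ = V₁ · (z₂/z₁)^α
V₂ = 4.23 × (85.1/20.1)^0.351 = 4.23 × (4.2338)^0.351
    = 4.23 × 1.6595 = 7.0198 m/s

7.0 m/s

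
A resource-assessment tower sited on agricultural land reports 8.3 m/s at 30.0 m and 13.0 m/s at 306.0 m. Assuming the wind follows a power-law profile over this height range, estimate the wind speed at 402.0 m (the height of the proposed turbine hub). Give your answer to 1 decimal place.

First find α: α = ln(V₂/V₁)/ln(z₂/z₁) = ln(13.0/8.3)/ln(306.0/30.0) = 0.44869/2.32239 = 0.1932
Extrapolate from 306.0 m to 402.0 m: V₃ = 13.0 × (402.0/306.0)^0.1932 = 13.0 × 1.0541 = 13.7037 m/s

13.7 m/s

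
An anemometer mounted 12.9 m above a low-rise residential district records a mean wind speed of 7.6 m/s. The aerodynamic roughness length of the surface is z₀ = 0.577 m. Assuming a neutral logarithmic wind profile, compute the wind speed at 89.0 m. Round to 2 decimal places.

12.32 m/s

Log law: V(z) ∝ ln(z/z₀), so V₂/V₁ = ln(z₂/z₀) / ln(z₁/z₀).
ln(89.0/0.577) = 5.0385, ln(12.9/0.577) = 3.1071
V₂ = 7.6 × 5.0385/3.1071 = 7.6 × 1.6216 = 12.3242 m/s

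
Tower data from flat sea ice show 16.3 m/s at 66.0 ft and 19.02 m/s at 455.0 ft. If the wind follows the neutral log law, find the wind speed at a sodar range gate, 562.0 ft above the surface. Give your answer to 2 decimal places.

19.32 m/s

Log law: V ∝ ln(z/z₀). From the pair, with r = V₁/V₂ = 0.85699,
ln z₀ = (ln z₁ − r·ln z₂)/(1 − r) = (4.1897 − 0.85699×6.1203)/0.14301 = -7.3800 → z₀ = 0.0006236 ft
V₃ = V₁ · ln(z₃/z₀)/ln(z₁/z₀) = 16.3 × 13.7115/11.5697 = 19.3176 m/s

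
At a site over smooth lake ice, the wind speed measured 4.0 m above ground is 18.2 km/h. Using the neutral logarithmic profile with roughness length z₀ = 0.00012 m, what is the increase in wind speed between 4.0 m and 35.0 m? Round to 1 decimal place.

3.8 km/h

Log law: V₂ = V₁ · ln(z₂/z₀)/ln(z₁/z₀) = 18.2 × 12.5834/10.4143 = 21.9906 km/h
ΔV = 21.9906 − 18.2 = 3.7906 km/h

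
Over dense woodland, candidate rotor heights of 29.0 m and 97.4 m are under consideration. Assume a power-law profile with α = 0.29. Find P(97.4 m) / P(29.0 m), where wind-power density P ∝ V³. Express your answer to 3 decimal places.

Speed ratio: V_B/V_A = (z_B/z_A)^α = (97.4/29.0)^0.29 = (3.3586)^0.29 = 1.42098
Power-density ratio: P_B/P_A = (V_B/V_A)³ = (1.42098)³ = 2.86919

2.869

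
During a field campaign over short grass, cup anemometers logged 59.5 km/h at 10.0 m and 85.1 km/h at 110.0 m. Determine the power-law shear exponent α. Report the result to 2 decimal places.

α ≈ 0.15

Power law: V₂/V₁ = (z₂/z₁)^α ⇒ α = ln(V₂/V₁) / ln(z₂/z₁)
α = ln(85.1/59.5) / ln(110.0/10.0) = ln(1.4303) / ln(11.0000)
  = 0.35785 / 2.39790 = 0.14924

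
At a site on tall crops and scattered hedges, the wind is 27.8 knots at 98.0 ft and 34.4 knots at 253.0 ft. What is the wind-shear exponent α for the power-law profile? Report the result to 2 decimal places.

Power law: V₂/V₁ = (z₂/z₁)^α ⇒ α = ln(V₂/V₁) / ln(z₂/z₁)
α = ln(34.4/27.8) / ln(253.0/98.0) = ln(1.2374) / ln(2.5816)
  = 0.21302 / 0.94842 = 0.22461

α ≈ 0.22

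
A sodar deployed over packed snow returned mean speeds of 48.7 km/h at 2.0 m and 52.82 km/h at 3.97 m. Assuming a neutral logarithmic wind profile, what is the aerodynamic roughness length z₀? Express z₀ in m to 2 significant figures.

Log law: V(z) ∝ ln(z/z₀). With r = V₁/V₂ = 48.7/52.82 = 0.92200,
r · ln(z₂/z₀) = ln(z₁/z₀) ⇒ ln z₀ = (ln z₁ − r·ln z₂)/(1 − r)
ln z₀ = (0.69315 − 0.92200×1.37877) / 0.07800 = -7.4111
z₀ = exp(-7.4111) = 0.0006045 m

z₀ ≈ 0.00060 m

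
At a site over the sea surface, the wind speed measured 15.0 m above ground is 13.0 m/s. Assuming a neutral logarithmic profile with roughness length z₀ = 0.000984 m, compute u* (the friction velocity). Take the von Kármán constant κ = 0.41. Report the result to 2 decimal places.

u* ≈ 0.55 m/s

Log law: V(z) = (u*/κ) · ln(z/z₀) ⇒ u* = κ · V / ln(z/z₀)
u* = 0.41 × 13.0 / ln(15.0/0.000984) = 0.41 × 13.0 / 9.6319
   = 5.3300 / 9.6319 = 0.5534 m/s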